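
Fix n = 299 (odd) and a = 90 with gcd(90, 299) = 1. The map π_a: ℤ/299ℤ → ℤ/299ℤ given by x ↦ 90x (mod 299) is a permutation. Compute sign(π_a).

Orbit of 90 under x↦90x: [90, 27, 38, 131, 129, 248, 194]… (length divides ord_299(90)).
Decompose π into cycles: lengths [22, 22, 22, 22, 22, 22, 22, 22, 22, 22, 22, 22, 22, 2, 2, 2, 2, 2, 2, 1] (20 cycles, including the fixed point 0).
With 20 cycles on 299 points, sign = (−1)^{299−20} = -1.
The Jacobi symbol (90|299) = -1 (Zolotarev) agrees.

-1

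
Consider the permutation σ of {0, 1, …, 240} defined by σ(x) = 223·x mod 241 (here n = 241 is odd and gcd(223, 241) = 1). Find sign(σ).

+1

Start at x=72: 72 → 150 → 192 → 159 → 30 → 183 → 80 → … (one orbit).
Cycle lengths of π_223 on ℤ/241ℤ: [120, 120, 1]; 3 cycles in total.
3 cycles on 241: each ℓ→(−1)^(ℓ−1), product (−1)^238 = +1.
The Jacobi symbol (223|241) = +1 (Zolotarev) agrees.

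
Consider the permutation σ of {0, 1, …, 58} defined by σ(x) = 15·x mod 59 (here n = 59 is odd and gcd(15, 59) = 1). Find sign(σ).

+1

Start at x=7: 7 → 46 → 41 → 25 → 21 → 20 → 5 → … (one orbit).
The orbit structure of x ↦ 15x mod 59: 3 orbits of sizes [29, 29, 1].
Σ(ℓ_i−1) = 59−3 = 56; sign = (−1)^56 = +1.
The Jacobi symbol (15|59) = +1 (Zolotarev) agrees.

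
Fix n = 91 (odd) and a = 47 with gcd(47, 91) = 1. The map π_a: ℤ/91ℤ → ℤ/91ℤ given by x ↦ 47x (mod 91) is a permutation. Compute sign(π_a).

Trace 51: π^k(51) = [51, 31, 1, 47, 25, 83, 79] for k=0..6.
π_47 has 11 disjoint cycles with lengths [12, 12, 12, 12, 12, 12, 6, 4, 4, 4, 1] on {0,…,90}.
Σ(ℓ_i−1) = 91−11 = 80; sign = (−1)^80 = +1.
Check: (47/91) = +1 by Zolotarev.

+1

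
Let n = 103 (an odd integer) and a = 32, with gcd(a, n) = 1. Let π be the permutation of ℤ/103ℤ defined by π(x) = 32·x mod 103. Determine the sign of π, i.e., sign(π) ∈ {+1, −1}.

Trace 63: π^k(63) = [63, 59, 34, 58, 2, 64, 91] for k=0..6.
Decompose π into cycles: lengths [51, 51, 1] (3 cycles, including the fixed point 0).
103 − 3 = 100 transpositions; sign(π) = (−1)^100 = +1.

+1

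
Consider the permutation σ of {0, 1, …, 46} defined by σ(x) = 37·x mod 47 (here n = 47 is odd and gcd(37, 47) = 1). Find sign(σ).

Start at x=21: 21 → 25 → 32 → 9 → 4 → 7 → 24 → … (one orbit).
Decompose π into cycles: lengths [23, 23, 1] (3 cycles, including the fixed point 0).
sign(π) = (−1)^{n − #cycles} = (−1)^{47−3} = (−1)^44 = +1.

+1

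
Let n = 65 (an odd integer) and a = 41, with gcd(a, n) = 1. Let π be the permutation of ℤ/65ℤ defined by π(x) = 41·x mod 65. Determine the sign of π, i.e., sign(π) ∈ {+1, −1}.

-1

Orbit of 51 under x↦41x: [51, 11, 61, 31, 36, 46, 1]… (length divides ord_65(41)).
10 cycles of lengths [12, 12, 12, 12, 12, 1, 1, 1, 1, 1].
65 − 10 = 55 transpositions; sign(π) = (−1)^55 = -1.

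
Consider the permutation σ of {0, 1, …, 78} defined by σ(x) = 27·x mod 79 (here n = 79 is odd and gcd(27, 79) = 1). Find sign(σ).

Orbit of 58 under x↦27x: [58, 65, 17, 64, 69, 46, 57]… (length divides ord_79(27)).
4 cycles of lengths [26, 26, 26, 1].
sign(π) = (−1)^{n − #cycles} = (−1)^{79−4} = (−1)^75 = -1.

-1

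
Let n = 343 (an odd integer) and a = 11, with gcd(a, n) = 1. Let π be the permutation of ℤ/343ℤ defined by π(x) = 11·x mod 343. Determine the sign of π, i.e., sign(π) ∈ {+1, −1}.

+1

Trace 149: π^k(149) = [149, 267, 193, 65, 29, 319, 79] for k=0..6.
7 cycles of lengths [147, 147, 21, 21, 3, 3, 1].
Σ(ℓ_i−1) = 343−7 = 336; sign = (−1)^336 = +1.
Via Zolotarev, sign(π_{11}) = (11|343) = +1.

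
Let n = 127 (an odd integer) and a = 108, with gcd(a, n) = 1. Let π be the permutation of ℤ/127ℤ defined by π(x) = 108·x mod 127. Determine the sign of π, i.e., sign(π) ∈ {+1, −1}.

-1

Orbit of 126 under x↦108x: [126, 19, 20, 1, 108, 107]… (length divides ord_127(108)).
22 cycles of lengths [6, 6, 6, 6, 6, 6, 6, 6, 6, 6, 6, 6, 6, 6, 6, 6, 6, 6, 6, 6, 6, 1].
n − c = 127 − 22 = 105; sign = (−1)^105 = -1.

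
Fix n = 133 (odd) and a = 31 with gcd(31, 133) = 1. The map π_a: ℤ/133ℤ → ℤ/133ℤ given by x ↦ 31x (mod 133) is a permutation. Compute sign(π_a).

Orbit of 103 under x↦31x: [103, 1, 31, 30, 132, 102]… (length divides ord_133(31)).
Cycle type of π: 6×22 + 1; total 23 cycles.
Σ(ℓ_i−1) = 133−23 = 110; sign = (−1)^110 = +1.
(31|133)_J = +1 (Zolotarev's lemma cross-check).

+1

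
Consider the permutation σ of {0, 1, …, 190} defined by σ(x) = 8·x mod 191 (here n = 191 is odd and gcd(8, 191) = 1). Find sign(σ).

+1

Orbit of 184 under x↦8x: [184, 135, 125, 45, 169, 15, 120]… (length divides ord_191(8)).
Cycle lengths of π_8 on ℤ/191ℤ: [95, 95, 1]; 3 cycles in total.
3 cycles on 191: each ℓ→(−1)^(ℓ−1), product (−1)^188 = +1.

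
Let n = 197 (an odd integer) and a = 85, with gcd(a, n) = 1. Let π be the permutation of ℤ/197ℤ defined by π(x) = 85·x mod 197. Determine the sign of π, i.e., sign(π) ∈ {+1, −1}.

Start at x=85: 85 → 133 → 76 → 156 → 61 → 63 → 36 → … (one orbit).
π_85 has 5 disjoint cycles with lengths [49, 49, 49, 49, 1] on {0,…,196}.
Σ(ℓ_i−1) = 197−5 = 192; sign = (−1)^192 = +1.
Via Zolotarev, sign(π_{85}) = (85|197) = +1.

+1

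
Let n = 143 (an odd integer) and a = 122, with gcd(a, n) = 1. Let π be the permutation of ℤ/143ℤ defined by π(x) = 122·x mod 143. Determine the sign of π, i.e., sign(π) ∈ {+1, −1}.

Trace 122: π^k(122) = [122, 12, 34, 1] for k=0..3.
The orbit structure of x ↦ 122x mod 143: 44 orbits of sizes [4, 4, 4, 4, 4, 4, 4, 4, 4, 4, 4, 4, 4, 4, 4, 4, 4, 4, 4, 4, 4, 4, 4, 4, 4, 4, 4, 4, 4, 4, 4, 4, 4, 1, 1, 1, 1, 1, 1, 1, 1, 1, 1, 1].
143 − 44 = 99 transpositions; sign(π) = (−1)^99 = -1.
Zolotarev: (122|143) = -1, matching the cycle-count sign.

-1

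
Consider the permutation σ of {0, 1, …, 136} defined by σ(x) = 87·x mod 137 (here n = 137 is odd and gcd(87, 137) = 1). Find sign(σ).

Orbit of 34 under x↦87x: [34, 81, 60, 14, 122, 65, 38]… (length divides ord_137(87)).
π_87 has 5 disjoint cycles with lengths [34, 34, 34, 34, 1] on {0,…,136}.
sign(π) = (−1)^{n − #cycles} = (−1)^{137−5} = (−1)^132 = +1.

+1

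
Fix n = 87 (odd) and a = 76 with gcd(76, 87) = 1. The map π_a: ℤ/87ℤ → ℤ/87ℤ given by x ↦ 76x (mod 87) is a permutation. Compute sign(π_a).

Start at x=34: 34 → 61 → 25 → 73 → 67 → 46 → 16 → … (one orbit).
6 cycles of lengths [28, 28, 28, 1, 1, 1].
Σ(ℓ_i−1) = 87−6 = 81; sign = (−1)^81 = -1.

-1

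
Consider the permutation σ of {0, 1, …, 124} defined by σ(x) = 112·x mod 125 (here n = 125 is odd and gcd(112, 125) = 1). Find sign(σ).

Orbit of 73 under x↦112x: [73, 51, 87, 119, 78, 111, 57]… (length divides ord_125(112)).
The orbit structure of x ↦ 112x mod 125: 4 orbits of sizes [100, 20, 4, 1].
Σ(ℓ_i−1) = 125−4 = 121; sign = (−1)^121 = -1.
Check: (112/125) = -1 by Zolotarev.

-1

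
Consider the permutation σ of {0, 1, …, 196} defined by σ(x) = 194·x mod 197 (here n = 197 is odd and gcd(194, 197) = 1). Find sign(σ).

Trace 21: π^k(21) = [21, 134, 189, 24, 125, 19, 140] for k=0..6.
Decompose π into cycles: lengths [196, 1] (2 cycles, including the fixed point 0).
197 − 2 = 195 transpositions; sign(π) = (−1)^195 = -1.
The Jacobi symbol (194|197) = -1 (Zolotarev) agrees.

-1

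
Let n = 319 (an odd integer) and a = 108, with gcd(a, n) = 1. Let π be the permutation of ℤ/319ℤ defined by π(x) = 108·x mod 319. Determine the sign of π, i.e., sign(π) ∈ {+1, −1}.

-1

Trace 119: π^k(119) = [119, 92, 47, 291, 166, 64, 213] for k=0..6.
6 cycles of lengths [140, 140, 28, 5, 5, 1].
6 cycles on 319: each ℓ→(−1)^(ℓ−1), product (−1)^313 = -1.
(108|319)_J = -1 (Zolotarev's lemma cross-check).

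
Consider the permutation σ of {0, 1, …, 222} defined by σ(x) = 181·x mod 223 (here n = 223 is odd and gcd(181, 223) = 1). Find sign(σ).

Start at x=74: 74 → 14 → 81 → 166 → 164 → 25 → 65 → … (one orbit).
3 cycles of lengths [111, 111, 1].
3 cycles on 223: each ℓ→(−1)^(ℓ−1), product (−1)^220 = +1.

+1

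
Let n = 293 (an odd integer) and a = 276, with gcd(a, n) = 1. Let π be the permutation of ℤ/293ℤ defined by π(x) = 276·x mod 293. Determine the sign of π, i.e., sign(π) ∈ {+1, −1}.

+1

Start at x=237: 237 → 73 → 224 → 1 → 276 → 289 → 68 → … (one orbit).
Decompose π into cycles: lengths [146, 146, 1] (3 cycles, including the fixed point 0).
n − c = 293 − 3 = 290; sign = (−1)^290 = +1.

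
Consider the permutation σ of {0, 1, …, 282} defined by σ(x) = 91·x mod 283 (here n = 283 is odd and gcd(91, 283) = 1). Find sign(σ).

+1

Start at x=10: 10 → 61 → 174 → 269 → 141 → 96 → 246 → … (one orbit).
Cycle lengths of π_91 on ℤ/283ℤ: [141, 141, 1]; 3 cycles in total.
Σ(ℓ_i−1) = 283−3 = 280; sign = (−1)^280 = +1.
Check: (91/283) = +1 by Zolotarev.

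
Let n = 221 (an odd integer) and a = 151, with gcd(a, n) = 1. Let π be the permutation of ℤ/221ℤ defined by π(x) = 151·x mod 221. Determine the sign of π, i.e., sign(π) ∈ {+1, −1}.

-1

Trace 138: π^k(138) = [138, 64, 161, 1, 151, 38, 213] for k=0..6.
30 cycles of lengths [8, 8, 8, 8, 8, 8, 8, 8, 8, 8, 8, 8, 8, 8, 8, 8, 8, 8, 8, 8, 8, 8, 8, 8, 8, 8, 4, 4, 4, 1].
n − c = 221 − 30 = 191; sign = (−1)^191 = -1.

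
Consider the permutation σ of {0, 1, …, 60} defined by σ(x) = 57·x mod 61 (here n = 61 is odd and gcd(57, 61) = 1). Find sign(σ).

Trace 22: π^k(22) = [22, 34, 47, 56, 20, 42, 15] for k=0..6.
Cycle lengths of π_57 on ℤ/61ℤ: [15, 15, 15, 15, 1]; 5 cycles in total.
With 5 cycles on 61 points, sign = (−1)^{61−5} = +1.
The Jacobi symbol (57|61) = +1 (Zolotarev) agrees.

+1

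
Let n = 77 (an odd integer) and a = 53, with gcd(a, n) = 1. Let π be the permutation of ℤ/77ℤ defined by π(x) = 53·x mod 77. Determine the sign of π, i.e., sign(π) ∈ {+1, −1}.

+1

Start at x=37: 37 → 36 → 60 → 23 → 64 → 4 → 58 → … (one orbit).
9 cycles of lengths [15, 15, 15, 15, 5, 5, 3, 3, 1].
sign(π) = (−1)^{n − #cycles} = (−1)^{77−9} = (−1)^68 = +1.
Via Zolotarev, sign(π_{53}) = (53|77) = +1.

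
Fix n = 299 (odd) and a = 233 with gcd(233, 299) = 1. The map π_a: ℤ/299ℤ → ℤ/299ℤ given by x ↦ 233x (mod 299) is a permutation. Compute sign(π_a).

Trace 142: π^k(142) = [142, 196, 220, 131, 25, 144, 64] for k=0..6.
Cycle lengths of π_233 on ℤ/299ℤ: [22, 22, 22, 22, 22, 22, 22, 22, 22, 22, 22, 22, 11, 11, 2, 2, 2, 2, 2, 2, 1]; 21 cycles in total.
n − c = 299 − 21 = 278; sign = (−1)^278 = +1.
Via Zolotarev, sign(π_{233}) = (233|299) = +1.

+1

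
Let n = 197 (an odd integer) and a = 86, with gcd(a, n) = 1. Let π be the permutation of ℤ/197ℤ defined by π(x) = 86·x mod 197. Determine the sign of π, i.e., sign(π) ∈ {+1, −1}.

Trace 87: π^k(87) = [87, 193, 50, 163, 31, 105, 165] for k=0..6.
Cycle lengths of π_86 on ℤ/197ℤ: [196, 1]; 2 cycles in total.
sign(π) = (−1)^{n − #cycles} = (−1)^{197−2} = (−1)^195 = -1.
Via Zolotarev, sign(π_{86}) = (86|197) = -1.

-1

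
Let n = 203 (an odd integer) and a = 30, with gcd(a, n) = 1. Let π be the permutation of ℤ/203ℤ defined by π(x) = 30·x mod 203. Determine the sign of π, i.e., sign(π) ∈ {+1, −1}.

Start at x=1: 1 → 30 → 88 → 1 (one orbit).
Cycle lengths of π_30 on ℤ/203ℤ: [3, 3, 3, 3, 3, 3, 3, 3, 3, 3, 3, 3, 3, 3, 3, 3, 3, 3, 3, 3, 3, 3, 3, 3, 3, 3, 3, 3, 3, 3, 3, 3, 3, 3, 3, 3, 3, 3, 3, 3, 3, 3, 3, 3, 3, 3, 3, 3, 3, 3, 3, 3, 3, 3, 3, 3, 3, 3, 1, 1, 1, 1, 1, 1, 1, 1, 1, 1, 1, 1, 1, 1, 1, 1, 1, 1, 1, 1, 1, 1, 1, 1, 1, 1, 1, 1, 1]; 87 cycles in total.
203 − 87 = 116 transpositions; sign(π) = (−1)^116 = +1.
Check: (30/203) = +1 by Zolotarev.

+1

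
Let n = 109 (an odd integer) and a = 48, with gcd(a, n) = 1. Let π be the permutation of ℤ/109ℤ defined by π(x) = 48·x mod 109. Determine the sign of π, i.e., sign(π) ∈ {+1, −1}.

+1

Orbit of 22 under x↦48x: [22, 75, 3, 35, 45, 89, 21]… (length divides ord_109(48)).
π_48 has 5 disjoint cycles with lengths [27, 27, 27, 27, 1] on {0,…,108}.
5 cycles on 109: each ℓ→(−1)^(ℓ−1), product (−1)^104 = +1.
Via Zolotarev, sign(π_{48}) = (48|109) = +1.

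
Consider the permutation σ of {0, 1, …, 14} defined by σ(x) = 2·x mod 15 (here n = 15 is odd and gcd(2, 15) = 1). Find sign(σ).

+1

Trace 2: π^k(2) = [2, 4, 8, 1] for k=0..3.
The orbit structure of x ↦ 2x mod 15: 5 orbits of sizes [4, 4, 4, 2, 1].
15 − 5 = 10 transpositions; sign(π) = (−1)^10 = +1.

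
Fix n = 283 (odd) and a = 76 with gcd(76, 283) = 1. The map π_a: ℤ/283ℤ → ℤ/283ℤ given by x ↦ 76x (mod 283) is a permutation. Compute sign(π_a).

Start at x=241: 241 → 204 → 222 → 175 → 282 → 207 → 167 → … (one orbit).
The orbit structure of x ↦ 76x mod 283: 4 orbits of sizes [94, 94, 94, 1].
sign(π) = (−1)^{n − #cycles} = (−1)^{283−4} = (−1)^279 = -1.

-1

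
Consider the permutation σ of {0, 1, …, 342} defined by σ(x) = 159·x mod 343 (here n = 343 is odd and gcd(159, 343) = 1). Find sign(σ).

-1

Start at x=15: 15 → 327 → 200 → 244 → 37 → 52 → 36 → … (one orbit).
Cycle lengths of π_159 on ℤ/343ℤ: [294, 42, 6, 1]; 4 cycles in total.
4 cycles on 343: each ℓ→(−1)^(ℓ−1), product (−1)^339 = -1.
Via Zolotarev, sign(π_{159}) = (159|343) = -1.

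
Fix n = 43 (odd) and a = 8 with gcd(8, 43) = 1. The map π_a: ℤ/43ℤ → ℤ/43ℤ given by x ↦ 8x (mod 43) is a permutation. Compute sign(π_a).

-1

Orbit of 41 under x↦8x: [41, 27, 1, 8, 21, 39, 11]… (length divides ord_43(8)).
π_8 has 4 disjoint cycles with lengths [14, 14, 14, 1] on {0,…,42}.
4 cycles on 43: each ℓ→(−1)^(ℓ−1), product (−1)^39 = -1.
Check: (8/43) = -1 by Zolotarev.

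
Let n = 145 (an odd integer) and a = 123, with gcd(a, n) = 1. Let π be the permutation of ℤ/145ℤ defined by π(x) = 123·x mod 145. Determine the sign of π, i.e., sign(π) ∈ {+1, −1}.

-1

Orbit of 111 under x↦123x: [111, 23, 74, 112, 1, 123, 49]… (length divides ord_145(123)).
10 cycles of lengths [28, 28, 28, 28, 7, 7, 7, 7, 4, 1].
Σ(ℓ_i−1) = 145−10 = 135; sign = (−1)^135 = -1.
Check: (123/145) = -1 by Zolotarev.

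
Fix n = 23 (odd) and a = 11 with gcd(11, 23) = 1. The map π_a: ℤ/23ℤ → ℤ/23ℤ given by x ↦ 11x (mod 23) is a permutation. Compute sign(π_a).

Orbit of 20 under x↦11x: [20, 13, 5, 9, 7, 8, 19]… (length divides ord_23(11)).
2 cycles of lengths [22, 1].
23 − 2 = 21 transpositions; sign(π) = (−1)^21 = -1.
(11|23)_J = -1 (Zolotarev's lemma cross-check).

-1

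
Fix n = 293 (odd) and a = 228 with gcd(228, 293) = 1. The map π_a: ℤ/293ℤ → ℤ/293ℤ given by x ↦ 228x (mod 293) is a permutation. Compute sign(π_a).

+1

Orbit of 212 under x↦228x: [212, 284, 292, 65, 170, 84, 107]… (length divides ord_293(228)).
3 cycles of lengths [146, 146, 1].
Σ(ℓ_i−1) = 293−3 = 290; sign = (−1)^290 = +1.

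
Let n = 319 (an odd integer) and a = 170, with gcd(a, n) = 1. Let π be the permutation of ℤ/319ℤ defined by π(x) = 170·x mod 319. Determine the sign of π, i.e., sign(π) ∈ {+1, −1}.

Start at x=181: 181 → 146 → 257 → 306 → 23 → 82 → 223 → … (one orbit).
π_170 has 15 disjoint cycles with lengths [35, 35, 35, 35, 35, 35, 35, 35, 7, 7, 7, 7, 5, 5, 1] on {0,…,318}.
319 − 15 = 304 transpositions; sign(π) = (−1)^304 = +1.
Via Zolotarev, sign(π_{170}) = (170|319) = +1.

+1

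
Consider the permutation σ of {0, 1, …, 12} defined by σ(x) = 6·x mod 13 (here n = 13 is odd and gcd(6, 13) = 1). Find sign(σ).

Orbit of 5 under x↦6x: [5, 4, 11, 1, 6, 10, 8]… (length divides ord_13(6)).
Cycle type of π: 12 + 1; total 2 cycles.
2 cycles on 13: each ℓ→(−1)^(ℓ−1), product (−1)^11 = -1.
(6|13)_J = -1 (Zolotarev's lemma cross-check).

-1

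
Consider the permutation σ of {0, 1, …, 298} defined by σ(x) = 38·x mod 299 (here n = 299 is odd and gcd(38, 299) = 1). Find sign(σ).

Start at x=196: 196 → 272 → 170 → 181 → 1 → 38 → 248 → … (one orbit).
20 cycles of lengths [22, 22, 22, 22, 22, 22, 22, 22, 22, 22, 22, 22, 22, 2, 2, 2, 2, 2, 2, 1].
Σ(ℓ_i−1) = 299−20 = 279; sign = (−1)^279 = -1.
The Jacobi symbol (38|299) = -1 (Zolotarev) agrees.

-1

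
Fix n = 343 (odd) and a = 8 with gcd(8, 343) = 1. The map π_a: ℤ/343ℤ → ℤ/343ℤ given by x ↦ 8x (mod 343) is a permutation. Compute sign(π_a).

Trace 99: π^k(99) = [99, 106, 162, 267, 78, 281, 190] for k=0..6.
π_8 has 19 disjoint cycles with lengths [49, 49, 49, 49, 49, 49, 7, 7, 7, 7, 7, 7, 1, 1, 1, 1, 1, 1, 1] on {0,…,342}.
343 − 19 = 324 transpositions; sign(π) = (−1)^324 = +1.

+1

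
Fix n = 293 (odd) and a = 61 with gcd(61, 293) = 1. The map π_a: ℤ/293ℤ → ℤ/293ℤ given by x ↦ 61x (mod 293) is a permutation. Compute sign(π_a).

Start at x=210: 210 → 211 → 272 → 184 → 90 → 216 → 284 → … (one orbit).
The orbit structure of x ↦ 61x mod 293: 3 orbits of sizes [146, 146, 1].
n − c = 293 − 3 = 290; sign = (−1)^290 = +1.
Zolotarev: (61|293) = +1, matching the cycle-count sign.

+1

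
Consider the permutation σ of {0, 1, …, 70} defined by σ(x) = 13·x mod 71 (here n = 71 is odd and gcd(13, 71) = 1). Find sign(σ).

Orbit of 41 under x↦13x: [41, 36, 42, 49, 69, 45, 17]… (length divides ord_71(13)).
The orbit structure of x ↦ 13x mod 71: 2 orbits of sizes [70, 1].
n − c = 71 − 2 = 69; sign = (−1)^69 = -1.

-1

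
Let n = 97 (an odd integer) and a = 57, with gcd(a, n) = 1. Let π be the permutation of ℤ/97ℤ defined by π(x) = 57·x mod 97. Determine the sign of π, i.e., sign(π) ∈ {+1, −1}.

Start at x=74: 74 → 47 → 60 → 25 → 67 → 36 → 15 → … (one orbit).
2 cycles of lengths [96, 1].
sign(π) = (−1)^{n − #cycles} = (−1)^{97−2} = (−1)^95 = -1.
Via Zolotarev, sign(π_{57}) = (57|97) = -1.

-1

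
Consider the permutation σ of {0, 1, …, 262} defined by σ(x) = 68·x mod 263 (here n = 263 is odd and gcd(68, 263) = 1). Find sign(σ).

+1

Orbit of 153 under x↦68x: [153, 147, 2, 136, 43, 31, 4]… (length divides ord_263(68)).
3 cycles of lengths [131, 131, 1].
n − c = 263 − 3 = 260; sign = (−1)^260 = +1.
(68|263)_J = +1 (Zolotarev's lemma cross-check).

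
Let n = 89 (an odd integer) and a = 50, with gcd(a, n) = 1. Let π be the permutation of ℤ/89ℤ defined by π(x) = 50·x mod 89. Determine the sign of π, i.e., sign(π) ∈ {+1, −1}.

Trace 44: π^k(44) = [44, 64, 85, 67, 57, 2, 11] for k=0..6.
Cycle lengths of π_50 on ℤ/89ℤ: [22, 22, 22, 22, 1]; 5 cycles in total.
5 cycles on 89: each ℓ→(−1)^(ℓ−1), product (−1)^84 = +1.

+1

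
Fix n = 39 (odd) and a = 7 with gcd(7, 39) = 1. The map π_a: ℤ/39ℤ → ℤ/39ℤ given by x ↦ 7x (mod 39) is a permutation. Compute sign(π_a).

-1

Orbit of 28 under x↦7x: [28, 1, 7, 10, 31, 22, 37]… (length divides ord_39(7)).
π_7 has 6 disjoint cycles with lengths [12, 12, 12, 1, 1, 1] on {0,…,38}.
6 cycles on 39: each ℓ→(−1)^(ℓ−1), product (−1)^33 = -1.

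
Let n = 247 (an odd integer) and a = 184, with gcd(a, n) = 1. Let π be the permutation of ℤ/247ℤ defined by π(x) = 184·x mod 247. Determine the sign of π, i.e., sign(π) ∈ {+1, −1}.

+1

Orbit of 59 under x↦184x: [59, 235, 15, 43, 8, 237, 136]… (length divides ord_247(184)).
Cycle lengths of π_184 on ℤ/247ℤ: [36, 36, 36, 36, 36, 36, 18, 12, 1]; 9 cycles in total.
n − c = 247 − 9 = 238; sign = (−1)^238 = +1.
Zolotarev: (184|247) = +1, matching the cycle-count sign.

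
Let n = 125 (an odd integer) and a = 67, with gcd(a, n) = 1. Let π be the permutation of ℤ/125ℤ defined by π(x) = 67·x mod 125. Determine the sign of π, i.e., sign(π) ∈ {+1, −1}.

-1

Start at x=89: 89 → 88 → 21 → 32 → 19 → 23 → 41 → … (one orbit).
Cycle lengths of π_67 on ℤ/125ℤ: [100, 20, 4, 1]; 4 cycles in total.
With 4 cycles on 125 points, sign = (−1)^{125−4} = -1.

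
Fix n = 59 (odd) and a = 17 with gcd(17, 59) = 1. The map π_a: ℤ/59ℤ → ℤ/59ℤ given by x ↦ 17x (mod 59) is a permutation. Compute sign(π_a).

Start at x=22: 22 → 20 → 45 → 57 → 25 → 12 → 27 → … (one orbit).
π_17 has 3 disjoint cycles with lengths [29, 29, 1] on {0,…,58}.
Σ(ℓ_i−1) = 59−3 = 56; sign = (−1)^56 = +1.
The Jacobi symbol (17|59) = +1 (Zolotarev) agrees.

+1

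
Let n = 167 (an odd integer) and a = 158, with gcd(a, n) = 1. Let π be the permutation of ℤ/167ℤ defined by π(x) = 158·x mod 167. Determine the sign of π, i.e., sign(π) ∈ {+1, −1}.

Start at x=83: 83 → 88 → 43 → 114 → 143 → 49 → 60 → … (one orbit).
The orbit structure of x ↦ 158x mod 167: 2 orbits of sizes [166, 1].
sign(π) = (−1)^{n − #cycles} = (−1)^{167−2} = (−1)^165 = -1.
(158|167)_J = -1 (Zolotarev's lemma cross-check).

-1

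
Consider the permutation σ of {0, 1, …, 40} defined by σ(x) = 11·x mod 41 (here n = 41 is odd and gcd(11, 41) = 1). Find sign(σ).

-1

Orbit of 39 under x↦11x: [39, 19, 4, 3, 33, 35, 16]… (length divides ord_41(11)).
Cycle type of π: 40 + 1; total 2 cycles.
n − c = 41 − 2 = 39; sign = (−1)^39 = -1.
(11|41)_J = -1 (Zolotarev's lemma cross-check).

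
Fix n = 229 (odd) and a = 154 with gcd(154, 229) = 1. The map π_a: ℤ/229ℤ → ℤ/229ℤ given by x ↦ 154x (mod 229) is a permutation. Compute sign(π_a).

Start at x=220: 220 → 217 → 213 → 55 → 226 → 225 → 71 → … (one orbit).
Decompose π into cycles: lengths [114, 114, 1] (3 cycles, including the fixed point 0).
229 − 3 = 226 transpositions; sign(π) = (−1)^226 = +1.

+1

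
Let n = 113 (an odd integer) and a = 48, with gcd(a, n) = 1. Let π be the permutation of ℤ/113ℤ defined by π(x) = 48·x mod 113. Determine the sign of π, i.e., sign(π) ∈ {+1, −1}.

-1

Trace 98: π^k(98) = [98, 71, 18, 73, 1, 48, 44] for k=0..6.
8 cycles of lengths [16, 16, 16, 16, 16, 16, 16, 1].
n − c = 113 − 8 = 105; sign = (−1)^105 = -1.
Check: (48/113) = -1 by Zolotarev.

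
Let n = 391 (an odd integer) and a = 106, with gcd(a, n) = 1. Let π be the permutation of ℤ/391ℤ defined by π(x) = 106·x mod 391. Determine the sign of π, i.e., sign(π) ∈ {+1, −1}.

-1

Orbit of 239 under x↦106x: [239, 310, 16, 132, 307, 89, 50]… (length divides ord_391(106)).
Decompose π into cycles: lengths [44, 44, 44, 44, 44, 44, 44, 44, 22, 4, 4, 4, 4, 1] (14 cycles, including the fixed point 0).
Σ(ℓ_i−1) = 391−14 = 377; sign = (−1)^377 = -1.
Via Zolotarev, sign(π_{106}) = (106|391) = -1.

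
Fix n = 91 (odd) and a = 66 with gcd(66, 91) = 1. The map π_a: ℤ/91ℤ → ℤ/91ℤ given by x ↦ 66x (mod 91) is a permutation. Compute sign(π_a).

-1

Start at x=66: 66 → 79 → 27 → 53 → 40 → 1 → 66 (one orbit).
Cycle type of π: 6×13 + 1×13; total 26 cycles.
26 cycles on 91: each ℓ→(−1)^(ℓ−1), product (−1)^65 = -1.
The Jacobi symbol (66|91) = -1 (Zolotarev) agrees.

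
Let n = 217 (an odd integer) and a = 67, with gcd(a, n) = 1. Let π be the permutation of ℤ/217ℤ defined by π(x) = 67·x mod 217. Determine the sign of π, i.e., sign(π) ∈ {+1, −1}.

Trace 1: π^k(1) = [1, 67, 149] for k=0..2.
73 cycles of lengths [3, 3, 3, 3, 3, 3, 3, 3, 3, 3, 3, 3, 3, 3, 3, 3, 3, 3, 3, 3, 3, 3, 3, 3, 3, 3, 3, 3, 3, 3, 3, 3, 3, 3, 3, 3, 3, 3, 3, 3, 3, 3, 3, 3, 3, 3, 3, 3, 3, 3, 3, 3, 3, 3, 3, 3, 3, 3, 3, 3, 3, 3, 3, 3, 3, 3, 3, 3, 3, 3, 3, 3, 1].
217 − 73 = 144 transpositions; sign(π) = (−1)^144 = +1.
(67|217)_J = +1 (Zolotarev's lemma cross-check).

+1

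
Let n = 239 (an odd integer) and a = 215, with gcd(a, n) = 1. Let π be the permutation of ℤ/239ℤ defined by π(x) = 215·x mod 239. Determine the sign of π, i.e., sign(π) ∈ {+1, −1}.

-1

Start at x=1: 1 → 215 → 98 → 38 → 44 → 139 → 10 → … (one orbit).
Cycle lengths of π_215 on ℤ/239ℤ: [14, 14, 14, 14, 14, 14, 14, 14, 14, 14, 14, 14, 14, 14, 14, 14, 14, 1]; 18 cycles in total.
18 cycles on 239: each ℓ→(−1)^(ℓ−1), product (−1)^221 = -1.
Via Zolotarev, sign(π_{215}) = (215|239) = -1.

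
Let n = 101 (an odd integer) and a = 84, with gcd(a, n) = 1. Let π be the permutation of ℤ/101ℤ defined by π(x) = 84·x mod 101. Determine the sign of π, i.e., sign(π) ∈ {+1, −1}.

+1

Trace 36: π^k(36) = [36, 95, 1, 84, 87] for k=0..4.
Cycle type of π: 5×20 + 1; total 21 cycles.
sign(π) = (−1)^{n − #cycles} = (−1)^{101−21} = (−1)^80 = +1.
Check: (84/101) = +1 by Zolotarev.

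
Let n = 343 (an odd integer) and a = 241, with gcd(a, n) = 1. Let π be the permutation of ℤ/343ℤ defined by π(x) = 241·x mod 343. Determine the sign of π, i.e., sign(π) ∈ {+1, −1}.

Orbit of 130 under x↦241x: [130, 117, 71, 304, 205, 13, 46]… (length divides ord_343(241)).
Decompose π into cycles: lengths [294, 42, 6, 1] (4 cycles, including the fixed point 0).
sign(π) = (−1)^{n − #cycles} = (−1)^{343−4} = (−1)^339 = -1.

-1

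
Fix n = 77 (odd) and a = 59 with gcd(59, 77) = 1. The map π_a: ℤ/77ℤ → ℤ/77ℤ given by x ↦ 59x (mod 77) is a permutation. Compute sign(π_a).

-1

Trace 23: π^k(23) = [23, 48, 60, 75, 36, 45, 37] for k=0..6.
6 cycles of lengths [30, 30, 6, 5, 5, 1].
6 cycles on 77: each ℓ→(−1)^(ℓ−1), product (−1)^71 = -1.
Via Zolotarev, sign(π_{59}) = (59|77) = -1.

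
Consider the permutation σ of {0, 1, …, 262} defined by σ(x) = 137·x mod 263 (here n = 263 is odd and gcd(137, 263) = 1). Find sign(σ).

Orbit of 140 under x↦137x: [140, 244, 27, 17, 225, 54, 34]… (length divides ord_263(137)).
3 cycles of lengths [131, 131, 1].
n − c = 263 − 3 = 260; sign = (−1)^260 = +1.
(137|263)_J = +1 (Zolotarev's lemma cross-check).

+1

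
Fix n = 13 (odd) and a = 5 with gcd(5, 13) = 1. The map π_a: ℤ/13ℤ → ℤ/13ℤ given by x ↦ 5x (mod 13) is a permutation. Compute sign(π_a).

-1

Trace 5: π^k(5) = [5, 12, 8, 1] for k=0..3.
Cycle lengths of π_5 on ℤ/13ℤ: [4, 4, 4, 1]; 4 cycles in total.
sign(π) = (−1)^{n − #cycles} = (−1)^{13−4} = (−1)^9 = -1.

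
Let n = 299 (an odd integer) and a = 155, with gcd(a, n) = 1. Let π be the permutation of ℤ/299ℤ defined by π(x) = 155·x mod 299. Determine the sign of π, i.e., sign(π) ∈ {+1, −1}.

Orbit of 27 under x↦155x: [27, 298, 144, 194, 170, 38, 209]… (length divides ord_299(155)).
20 cycles of lengths [22, 22, 22, 22, 22, 22, 22, 22, 22, 22, 22, 22, 22, 2, 2, 2, 2, 2, 2, 1].
n − c = 299 − 20 = 279; sign = (−1)^279 = -1.

-1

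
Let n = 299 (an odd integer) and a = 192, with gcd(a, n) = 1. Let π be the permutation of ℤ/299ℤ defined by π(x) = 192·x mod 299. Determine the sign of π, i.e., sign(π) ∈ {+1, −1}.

Orbit of 211 under x↦192x: [211, 147, 118, 231, 100, 64, 29]… (length divides ord_299(192)).
9 cycles of lengths [66, 66, 66, 66, 11, 11, 6, 6, 1].
299 − 9 = 290 transpositions; sign(π) = (−1)^290 = +1.
Via Zolotarev, sign(π_{192}) = (192|299) = +1.

+1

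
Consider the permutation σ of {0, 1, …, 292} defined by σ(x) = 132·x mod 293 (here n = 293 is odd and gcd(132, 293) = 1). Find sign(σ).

+1

Orbit of 109 under x↦132x: [109, 31, 283, 145, 95, 234, 123]… (length divides ord_293(132)).
The orbit structure of x ↦ 132x mod 293: 3 orbits of sizes [146, 146, 1].
sign(π) = (−1)^{n − #cycles} = (−1)^{293−3} = (−1)^290 = +1.
Zolotarev: (132|293) = +1, matching the cycle-count sign.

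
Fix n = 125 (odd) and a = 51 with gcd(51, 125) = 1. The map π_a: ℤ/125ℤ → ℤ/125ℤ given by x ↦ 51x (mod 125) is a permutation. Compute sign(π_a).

Start at x=1: 1 → 51 → 101 → 26 → 76 → 1 (one orbit).
The orbit structure of x ↦ 51x mod 125: 45 orbits of sizes [5, 5, 5, 5, 5, 5, 5, 5, 5, 5, 5, 5, 5, 5, 5, 5, 5, 5, 5, 5, 1, 1, 1, 1, 1, 1, 1, 1, 1, 1, 1, 1, 1, 1, 1, 1, 1, 1, 1, 1, 1, 1, 1, 1, 1].
45 cycles on 125: each ℓ→(−1)^(ℓ−1), product (−1)^80 = +1.

+1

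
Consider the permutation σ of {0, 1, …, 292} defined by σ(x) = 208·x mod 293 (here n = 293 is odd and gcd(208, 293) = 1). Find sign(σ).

Start at x=147: 147 → 104 → 243 → 148 → 19 → 143 → 151 → … (one orbit).
Cycle type of π: 292 + 1; total 2 cycles.
2 cycles on 293: each ℓ→(−1)^(ℓ−1), product (−1)^291 = -1.
(208|293)_J = -1 (Zolotarev's lemma cross-check).

-1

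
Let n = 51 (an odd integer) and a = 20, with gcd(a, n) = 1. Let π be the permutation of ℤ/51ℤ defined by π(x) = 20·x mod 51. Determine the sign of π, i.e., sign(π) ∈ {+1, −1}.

+1

Trace 19: π^k(19) = [19, 23, 1, 20, 43, 44, 13] for k=0..6.
Cycle lengths of π_20 on ℤ/51ℤ: [16, 16, 16, 2, 1]; 5 cycles in total.
5 cycles on 51: each ℓ→(−1)^(ℓ−1), product (−1)^46 = +1.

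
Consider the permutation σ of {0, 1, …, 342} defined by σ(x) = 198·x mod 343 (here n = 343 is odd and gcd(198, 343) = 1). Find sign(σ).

+1

Start at x=141: 141 → 135 → 319 → 50 → 296 → 298 → 8 → … (one orbit).
Decompose π into cycles: lengths [147, 147, 21, 21, 3, 3, 1] (7 cycles, including the fixed point 0).
7 cycles on 343: each ℓ→(−1)^(ℓ−1), product (−1)^336 = +1.
Check: (198/343) = +1 by Zolotarev.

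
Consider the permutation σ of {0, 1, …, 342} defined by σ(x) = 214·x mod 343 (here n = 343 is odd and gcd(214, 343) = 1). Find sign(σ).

+1

Trace 324: π^k(324) = [324, 50, 67, 275, 197, 312, 226] for k=0..6.
The orbit structure of x ↦ 214x mod 343: 31 orbits of sizes [21, 21, 21, 21, 21, 21, 21, 21, 21, 21, 21, 21, 21, 21, 3, 3, 3, 3, 3, 3, 3, 3, 3, 3, 3, 3, 3, 3, 3, 3, 1].
Σ(ℓ_i−1) = 343−31 = 312; sign = (−1)^312 = +1.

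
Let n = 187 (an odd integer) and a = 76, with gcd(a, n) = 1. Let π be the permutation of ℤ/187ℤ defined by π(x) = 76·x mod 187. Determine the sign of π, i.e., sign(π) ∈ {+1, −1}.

Orbit of 166 under x↦76x: [166, 87, 67, 43, 89, 32, 1]… (length divides ord_187(76)).
28 cycles of lengths [8, 8, 8, 8, 8, 8, 8, 8, 8, 8, 8, 8, 8, 8, 8, 8, 8, 8, 8, 8, 8, 8, 2, 2, 2, 2, 2, 1].
With 28 cycles on 187 points, sign = (−1)^{187−28} = -1.

-1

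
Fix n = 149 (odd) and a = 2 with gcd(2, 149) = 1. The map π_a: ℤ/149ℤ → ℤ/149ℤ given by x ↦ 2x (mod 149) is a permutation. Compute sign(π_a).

Start at x=106: 106 → 63 → 126 → 103 → 57 → 114 → 79 → … (one orbit).
Cycle type of π: 148 + 1; total 2 cycles.
n − c = 149 − 2 = 147; sign = (−1)^147 = -1.
Zolotarev: (2|149) = -1, matching the cycle-count sign.

-1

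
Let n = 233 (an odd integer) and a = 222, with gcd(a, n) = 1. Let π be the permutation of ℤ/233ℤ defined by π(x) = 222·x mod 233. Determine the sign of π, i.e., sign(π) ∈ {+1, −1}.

-1

Orbit of 37 under x↦222x: [37, 59, 50, 149, 225, 88, 197]… (length divides ord_233(222)).
π_222 has 2 disjoint cycles with lengths [232, 1] on {0,…,232}.
Σ(ℓ_i−1) = 233−2 = 231; sign = (−1)^231 = -1.
Check: (222/233) = -1 by Zolotarev.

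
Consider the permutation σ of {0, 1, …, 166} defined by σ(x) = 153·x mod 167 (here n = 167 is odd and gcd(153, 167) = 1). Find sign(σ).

Start at x=33: 33 → 39 → 122 → 129 → 31 → 67 → 64 → … (one orbit).
π_153 has 2 disjoint cycles with lengths [166, 1] on {0,…,166}.
sign(π) = (−1)^{n − #cycles} = (−1)^{167−2} = (−1)^165 = -1.
Via Zolotarev, sign(π_{153}) = (153|167) = -1.

-1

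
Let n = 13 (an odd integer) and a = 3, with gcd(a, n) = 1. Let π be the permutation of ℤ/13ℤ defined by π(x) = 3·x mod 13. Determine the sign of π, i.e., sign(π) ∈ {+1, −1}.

Orbit of 3 under x↦3x: [3, 9, 1]… (length divides ord_13(3)).
Cycle lengths of π_3 on ℤ/13ℤ: [3, 3, 3, 3, 1]; 5 cycles in total.
n − c = 13 − 5 = 8; sign = (−1)^8 = +1.

+1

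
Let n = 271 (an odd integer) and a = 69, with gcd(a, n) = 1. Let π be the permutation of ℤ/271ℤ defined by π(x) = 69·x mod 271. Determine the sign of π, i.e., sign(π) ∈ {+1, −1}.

Start at x=224: 224 → 9 → 79 → 31 → 242 → 167 → 141 → … (one orbit).
Cycle lengths of π_69 on ℤ/271ℤ: [45, 45, 45, 45, 45, 45, 1]; 7 cycles in total.
With 7 cycles on 271 points, sign = (−1)^{271−7} = +1.
Via Zolotarev, sign(π_{69}) = (69|271) = +1.

+1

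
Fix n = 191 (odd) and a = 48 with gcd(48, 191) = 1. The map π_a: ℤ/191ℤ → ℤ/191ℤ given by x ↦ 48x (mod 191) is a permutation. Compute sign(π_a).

Start at x=154: 154 → 134 → 129 → 80 → 20 → 5 → 49 → … (one orbit).
Cycle lengths of π_48 on ℤ/191ℤ: [95, 95, 1]; 3 cycles in total.
sign(π) = (−1)^{n − #cycles} = (−1)^{191−3} = (−1)^188 = +1.
Check: (48/191) = +1 by Zolotarev.

+1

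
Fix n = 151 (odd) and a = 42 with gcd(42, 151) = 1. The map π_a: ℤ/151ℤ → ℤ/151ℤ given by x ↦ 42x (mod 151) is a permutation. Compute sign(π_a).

+1

Start at x=25: 25 → 144 → 8 → 34 → 69 → 29 → 10 → … (one orbit).
Cycle type of π: 75×2 + 1; total 3 cycles.
With 3 cycles on 151 points, sign = (−1)^{151−3} = +1.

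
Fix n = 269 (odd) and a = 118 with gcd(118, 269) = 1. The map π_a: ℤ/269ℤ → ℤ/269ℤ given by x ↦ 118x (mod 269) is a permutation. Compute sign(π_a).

Trace 70: π^k(70) = [70, 190, 93, 214, 235, 23, 24] for k=0..6.
5 cycles of lengths [67, 67, 67, 67, 1].
269 − 5 = 264 transpositions; sign(π) = (−1)^264 = +1.
Via Zolotarev, sign(π_{118}) = (118|269) = +1.

+1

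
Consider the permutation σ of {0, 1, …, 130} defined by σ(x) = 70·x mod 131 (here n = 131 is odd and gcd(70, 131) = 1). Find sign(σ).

-1

Trace 53: π^k(53) = [53, 42, 58, 130, 61, 78, 89] for k=0..6.
Cycle lengths of π_70 on ℤ/131ℤ: [10, 10, 10, 10, 10, 10, 10, 10, 10, 10, 10, 10, 10, 1]; 14 cycles in total.
131 − 14 = 117 transpositions; sign(π) = (−1)^117 = -1.
Via Zolotarev, sign(π_{70}) = (70|131) = -1.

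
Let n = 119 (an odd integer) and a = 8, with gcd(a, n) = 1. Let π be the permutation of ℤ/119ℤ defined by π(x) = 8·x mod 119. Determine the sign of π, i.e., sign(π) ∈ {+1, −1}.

+1

Orbit of 106 under x↦8x: [106, 15, 1, 8, 64, 36, 50]… (length divides ord_119(8)).
21 cycles of lengths [8, 8, 8, 8, 8, 8, 8, 8, 8, 8, 8, 8, 8, 8, 1, 1, 1, 1, 1, 1, 1].
n − c = 119 − 21 = 98; sign = (−1)^98 = +1.
Check: (8/119) = +1 by Zolotarev.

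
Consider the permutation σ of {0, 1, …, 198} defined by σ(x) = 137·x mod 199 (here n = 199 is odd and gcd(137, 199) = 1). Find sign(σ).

Start at x=139: 139 → 138 → 1 → 137 → 63 → 74 → 188 → … (one orbit).
Decompose π into cycles: lengths [22, 22, 22, 22, 22, 22, 22, 22, 22, 1] (10 cycles, including the fixed point 0).
10 cycles on 199: each ℓ→(−1)^(ℓ−1), product (−1)^189 = -1.
Zolotarev: (137|199) = -1, matching the cycle-count sign.

-1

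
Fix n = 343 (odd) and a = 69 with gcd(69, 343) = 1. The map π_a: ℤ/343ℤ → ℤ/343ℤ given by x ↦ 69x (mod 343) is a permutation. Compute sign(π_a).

Orbit of 155 under x↦69x: [155, 62, 162, 202, 218, 293, 323]… (length divides ord_343(69)).
10 cycles of lengths [98, 98, 98, 14, 14, 14, 2, 2, 2, 1].
Σ(ℓ_i−1) = 343−10 = 333; sign = (−1)^333 = -1.

-1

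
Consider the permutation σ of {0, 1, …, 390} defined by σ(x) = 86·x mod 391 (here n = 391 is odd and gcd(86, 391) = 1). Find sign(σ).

-1

Orbit of 222 under x↦86x: [222, 324, 103, 256, 120, 154, 341]… (length divides ord_391(86)).
The orbit structure of x ↦ 86x mod 391: 34 orbits of sizes [22, 22, 22, 22, 22, 22, 22, 22, 22, 22, 22, 22, 22, 22, 22, 22, 22, 1, 1, 1, 1, 1, 1, 1, 1, 1, 1, 1, 1, 1, 1, 1, 1, 1].
With 34 cycles on 391 points, sign = (−1)^{391−34} = -1.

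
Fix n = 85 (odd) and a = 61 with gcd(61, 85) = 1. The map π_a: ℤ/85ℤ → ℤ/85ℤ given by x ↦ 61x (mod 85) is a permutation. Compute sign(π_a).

Orbit of 36 under x↦61x: [36, 71, 81, 11, 76, 46, 1]… (length divides ord_85(61)).
Cycle lengths of π_61 on ℤ/85ℤ: [16, 16, 16, 16, 16, 1, 1, 1, 1, 1]; 10 cycles in total.
Σ(ℓ_i−1) = 85−10 = 75; sign = (−1)^75 = -1.
(61|85)_J = -1 (Zolotarev's lemma cross-check).

-1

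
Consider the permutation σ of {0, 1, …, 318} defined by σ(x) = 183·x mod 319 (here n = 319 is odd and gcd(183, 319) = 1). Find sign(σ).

Trace 270: π^k(270) = [270, 284, 294, 210, 150, 16, 57] for k=0..6.
8 cycles of lengths [70, 70, 70, 70, 14, 14, 10, 1].
sign(π) = (−1)^{n − #cycles} = (−1)^{319−8} = (−1)^311 = -1.
Zolotarev: (183|319) = -1, matching the cycle-count sign.

-1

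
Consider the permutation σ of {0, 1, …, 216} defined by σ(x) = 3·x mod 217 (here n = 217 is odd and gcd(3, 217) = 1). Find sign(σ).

+1

Orbit of 17 under x↦3x: [17, 51, 153, 25, 75, 8, 24]… (length divides ord_217(3)).
Cycle type of π: 30×7 + 6 + 1; total 9 cycles.
sign(π) = (−1)^{n − #cycles} = (−1)^{217−9} = (−1)^208 = +1.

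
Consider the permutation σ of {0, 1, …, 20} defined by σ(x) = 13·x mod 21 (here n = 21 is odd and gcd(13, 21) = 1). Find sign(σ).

-1

Orbit of 1 under x↦13x: [1, 13]… (length divides ord_21(13)).
π_13 has 12 disjoint cycles with lengths [2, 2, 2, 2, 2, 2, 2, 2, 2, 1, 1, 1] on {0,…,20}.
With 12 cycles on 21 points, sign = (−1)^{21−12} = -1.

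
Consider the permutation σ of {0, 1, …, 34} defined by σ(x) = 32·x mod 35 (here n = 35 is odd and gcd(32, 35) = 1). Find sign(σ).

-1

Orbit of 23 under x↦32x: [23, 1, 32, 9, 8, 11, 2]… (length divides ord_35(32)).
Decompose π into cycles: lengths [12, 12, 4, 3, 3, 1] (6 cycles, including the fixed point 0).
n − c = 35 − 6 = 29; sign = (−1)^29 = -1.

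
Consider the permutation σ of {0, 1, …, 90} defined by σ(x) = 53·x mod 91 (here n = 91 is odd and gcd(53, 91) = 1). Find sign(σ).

Orbit of 1 under x↦53x: [1, 53, 79]… (length divides ord_91(53)).
39 cycles of lengths [3, 3, 3, 3, 3, 3, 3, 3, 3, 3, 3, 3, 3, 3, 3, 3, 3, 3, 3, 3, 3, 3, 3, 3, 3, 3, 1, 1, 1, 1, 1, 1, 1, 1, 1, 1, 1, 1, 1].
sign(π) = (−1)^{n − #cycles} = (−1)^{91−39} = (−1)^52 = +1.
(53|91)_J = +1 (Zolotarev's lemma cross-check).

+1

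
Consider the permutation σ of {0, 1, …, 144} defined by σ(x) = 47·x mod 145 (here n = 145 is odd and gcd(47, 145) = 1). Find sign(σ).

+1

Orbit of 129 under x↦47x: [129, 118, 36, 97, 64, 108, 1]… (length divides ord_145(47)).
Decompose π into cycles: lengths [28, 28, 28, 28, 28, 4, 1] (7 cycles, including the fixed point 0).
145 − 7 = 138 transpositions; sign(π) = (−1)^138 = +1.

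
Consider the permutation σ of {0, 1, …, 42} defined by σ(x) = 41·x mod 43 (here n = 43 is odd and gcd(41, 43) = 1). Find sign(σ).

+1

Trace 16: π^k(16) = [16, 11, 21, 1, 41, 4, 35] for k=0..6.
π_41 has 7 disjoint cycles with lengths [7, 7, 7, 7, 7, 7, 1] on {0,…,42}.
With 7 cycles on 43 points, sign = (−1)^{43−7} = +1.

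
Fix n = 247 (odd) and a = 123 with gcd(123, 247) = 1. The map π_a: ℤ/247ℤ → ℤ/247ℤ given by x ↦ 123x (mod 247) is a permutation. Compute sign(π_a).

-1

Orbit of 144 under x↦123x: [144, 175, 36, 229, 9, 119, 64]… (length divides ord_247(123)).
π_123 has 10 disjoint cycles with lengths [36, 36, 36, 36, 36, 36, 12, 9, 9, 1] on {0,…,246}.
247 − 10 = 237 transpositions; sign(π) = (−1)^237 = -1.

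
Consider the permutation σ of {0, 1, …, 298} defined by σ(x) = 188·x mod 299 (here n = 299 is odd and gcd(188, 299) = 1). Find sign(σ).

Orbit of 223 under x↦188x: [223, 64, 72, 81, 278, 238, 193]… (length divides ord_299(188)).
6 cycles of lengths [132, 132, 12, 11, 11, 1].
n − c = 299 − 6 = 293; sign = (−1)^293 = -1.

-1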